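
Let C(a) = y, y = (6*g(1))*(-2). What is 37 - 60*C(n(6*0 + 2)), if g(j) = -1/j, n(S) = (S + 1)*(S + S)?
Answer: -683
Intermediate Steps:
n(S) = 2*S*(1 + S) (n(S) = (1 + S)*(2*S) = 2*S*(1 + S))
y = 12 (y = (6*(-1/1))*(-2) = (6*(-1*1))*(-2) = (6*(-1))*(-2) = -6*(-2) = 12)
C(a) = 12
37 - 60*C(n(6*0 + 2)) = 37 - 60*12 = 37 - 720 = -683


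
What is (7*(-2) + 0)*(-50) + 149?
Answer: 849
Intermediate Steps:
(7*(-2) + 0)*(-50) + 149 = (-14 + 0)*(-50) + 149 = -14*(-50) + 149 = 700 + 149 = 849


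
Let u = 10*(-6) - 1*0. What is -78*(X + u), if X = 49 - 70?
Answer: 6318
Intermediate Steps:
u = -60 (u = -60 + 0 = -60)
X = -21
-78*(X + u) = -78*(-21 - 60) = -78*(-81) = 6318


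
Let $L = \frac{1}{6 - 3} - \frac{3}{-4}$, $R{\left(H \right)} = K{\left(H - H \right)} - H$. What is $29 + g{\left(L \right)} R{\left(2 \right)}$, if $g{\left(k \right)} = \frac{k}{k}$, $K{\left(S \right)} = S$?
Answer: $27$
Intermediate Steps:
$R{\left(H \right)} = - H$ ($R{\left(H \right)} = \left(H - H\right) - H = 0 - H = - H$)
$L = \frac{13}{12}$ ($L = \frac{1}{3} - - \frac{3}{4} = \frac{1}{3} + \frac{3}{4} = \frac{13}{12} \approx 1.0833$)
$g{\left(k \right)} = 1$
$29 + g{\left(L \right)} R{\left(2 \right)} = 29 + 1 \left(\left(-1\right) 2\right) = 29 + 1 \left(-2\right) = 29 - 2 = 27$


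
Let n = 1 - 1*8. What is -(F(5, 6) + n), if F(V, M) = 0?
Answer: 7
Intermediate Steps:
n = -7 (n = 1 - 8 = -7)
-(F(5, 6) + n) = -(0 - 7) = -1*(-7) = 7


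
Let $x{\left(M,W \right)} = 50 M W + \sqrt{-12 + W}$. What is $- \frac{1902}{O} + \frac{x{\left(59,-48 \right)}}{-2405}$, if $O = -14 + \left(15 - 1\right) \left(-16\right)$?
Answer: $\frac{3827511}{57239} - \frac{2 i \sqrt{15}}{2405} \approx 66.869 - 0.0032208 i$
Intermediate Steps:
$O = -238$ ($O = -14 + \left(15 - 1\right) \left(-16\right) = -14 + 14 \left(-16\right) = -14 - 224 = -238$)
$x{\left(M,W \right)} = \sqrt{-12 + W} + 50 M W$ ($x{\left(M,W \right)} = 50 M W + \sqrt{-12 + W} = \sqrt{-12 + W} + 50 M W$)
$- \frac{1902}{O} + \frac{x{\left(59,-48 \right)}}{-2405} = - \frac{1902}{-238} + \frac{\sqrt{-12 - 48} + 50 \cdot 59 \left(-48\right)}{-2405} = \left(-1902\right) \left(- \frac{1}{238}\right) + \left(\sqrt{-60} - 141600\right) \left(- \frac{1}{2405}\right) = \frac{951}{119} + \left(2 i \sqrt{15} - 141600\right) \left(- \frac{1}{2405}\right) = \frac{951}{119} + \left(-141600 + 2 i \sqrt{15}\right) \left(- \frac{1}{2405}\right) = \frac{951}{119} + \left(\frac{28320}{481} - \frac{2 i \sqrt{15}}{2405}\right) = \frac{3827511}{57239} - \frac{2 i \sqrt{15}}{2405}$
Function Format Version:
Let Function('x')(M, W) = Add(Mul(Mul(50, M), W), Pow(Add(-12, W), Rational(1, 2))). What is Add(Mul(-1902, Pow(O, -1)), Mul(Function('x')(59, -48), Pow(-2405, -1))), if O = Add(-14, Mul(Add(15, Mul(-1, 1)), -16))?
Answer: Add(Rational(3827511, 57239), Mul(Rational(-2, 2405), I, Pow(15, Rational(1, 2)))) ≈ Add(66.869, Mul(-0.0032208, I))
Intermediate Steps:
O = -238 (O = Add(-14, Mul(Add(15, -1), -16)) = Add(-14, Mul(14, -16)) = Add(-14, -224) = -238)
Function('x')(M, W) = Add(Pow(Add(-12, W), Rational(1, 2)), Mul(50, M, W)) (Function('x')(M, W) = Add(Mul(50, M, W), Pow(Add(-12, W), Rational(1, 2))) = Add(Pow(Add(-12, W), Rational(1, 2)), Mul(50, M, W)))
Add(Mul(-1902, Pow(O, -1)), Mul(Function('x')(59, -48), Pow(-2405, -1))) = Add(Mul(-1902, Pow(-238, -1)), Mul(Add(Pow(Add(-12, -48), Rational(1, 2)), Mul(50, 59, -48)), Pow(-2405, -1))) = Add(Mul(-1902, Rational(-1, 238)), Mul(Add(Pow(-60, Rational(1, 2)), -141600), Rational(-1, 2405))) = Add(Rational(951, 119), Mul(Add(Mul(2, I, Pow(15, Rational(1, 2))), -141600), Rational(-1, 2405))) = Add(Rational(951, 119), Mul(Add(-141600, Mul(2, I, Pow(15, Rational(1, 2)))), Rational(-1, 2405))) = Add(Rational(951, 119), Add(Rational(28320, 481), Mul(Rational(-2, 2405), I, Pow(15, Rational(1, 2))))) = Add(Rational(3827511, 57239), Mul(Rational(-2, 2405), I, Pow(15, Rational(1, 2))))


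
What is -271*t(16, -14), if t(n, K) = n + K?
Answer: -542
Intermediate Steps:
t(n, K) = K + n
-271*t(16, -14) = -271*(-14 + 16) = -271*2 = -542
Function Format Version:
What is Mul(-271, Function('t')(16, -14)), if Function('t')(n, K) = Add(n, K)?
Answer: -542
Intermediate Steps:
Function('t')(n, K) = Add(K, n)
Mul(-271, Function('t')(16, -14)) = Mul(-271, Add(-14, 16)) = Mul(-271, 2) = -542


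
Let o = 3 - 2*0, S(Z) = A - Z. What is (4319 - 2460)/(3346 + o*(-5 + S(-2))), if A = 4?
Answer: 1859/3349 ≈ 0.55509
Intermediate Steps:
S(Z) = 4 - Z
o = 3 (o = 3 + 0 = 3)
(4319 - 2460)/(3346 + o*(-5 + S(-2))) = (4319 - 2460)/(3346 + 3*(-5 + (4 - 1*(-2)))) = 1859/(3346 + 3*(-5 + (4 + 2))) = 1859/(3346 + 3*(-5 + 6)) = 1859/(3346 + 3*1) = 1859/(3346 + 3) = 1859/3349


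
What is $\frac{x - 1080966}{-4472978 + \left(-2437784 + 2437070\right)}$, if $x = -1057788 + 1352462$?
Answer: $\frac{196573}{1118423} \approx 0.17576$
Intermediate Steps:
$x = 294674$
$\frac{x - 1080966}{-4472978 + \left(-2437784 + 2437070\right)} = \frac{294674 - 1080966}{-4472978 + \left(-2437784 + 2437070\right)} = - \frac{786292}{-4472978 - 714} = - \frac{786292}{-4473692} = \left(-786292\right) \left(- \frac{1}{4473692}\right) = \frac{196573}{1118423}$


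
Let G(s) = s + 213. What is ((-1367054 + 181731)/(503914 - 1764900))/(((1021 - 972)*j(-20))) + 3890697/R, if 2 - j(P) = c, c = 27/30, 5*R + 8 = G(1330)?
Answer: 1322199663002524/104329568189 ≈ 12673.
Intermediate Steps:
G(s) = 213 + s
R = 307 (R = -8/5 + (213 + 1330)/5 = -8/5 + (⅕)*1543 = -8/5 + 1543/5 = 307)
c = 9/10 (c = 27*(1/30) = 9/10 ≈ 0.90000)
j(P) = 11/10 (j(P) = 2 - 1*9/10 = 2 - 9/10 = 11/10)
((-1367054 + 181731)/(503914 - 1764900))/(((1021 - 972)*j(-20))) + 3890697/R = ((-1367054 + 181731)/(503914 - 1764900))/(((1021 - 972)*(11/10))) + 3890697/307 = (-1185323/(-1260986))/((49*(11/10))) + 3890697*(1/307) = (-1185323*(-1/1260986))/(539/10) + 3890697/307 = (1185323/1260986)*(10/539) + 3890697/307 = 5926615/339835727 + 3890697/307 = 1322199663002524/104329568189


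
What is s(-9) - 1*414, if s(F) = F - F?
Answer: -414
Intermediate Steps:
s(F) = 0
s(-9) - 1*414 = 0 - 1*414 = 0 - 414 = -414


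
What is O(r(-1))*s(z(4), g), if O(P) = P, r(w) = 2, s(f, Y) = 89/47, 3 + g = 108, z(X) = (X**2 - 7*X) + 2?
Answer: 178/47 ≈ 3.7872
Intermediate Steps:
z(X) = 2 + X**2 - 7*X
g = 105 (g = -3 + 108 = 105)
s(f, Y) = 89/47 (s(f, Y) = 89*(1/47) = 89/47)
O(r(-1))*s(z(4), g) = 2*(89/47) = 178/47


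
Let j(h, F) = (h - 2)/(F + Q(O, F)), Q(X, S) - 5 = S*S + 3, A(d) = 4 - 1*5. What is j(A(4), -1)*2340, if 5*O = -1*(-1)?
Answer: -1755/2 ≈ -877.50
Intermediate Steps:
A(d) = -1 (A(d) = 4 - 5 = -1)
O = ⅕ (O = (-1*(-1))/5 = (⅕)*1 = ⅕ ≈ 0.20000)
Q(X, S) = 8 + S² (Q(X, S) = 5 + (S*S + 3) = 5 + (S² + 3) = 5 + (3 + S²) = 8 + S²)
j(h, F) = (-2 + h)/(8 + F + F²) (j(h, F) = (h - 2)/(F + (8 + F²)) = (-2 + h)/(8 + F + F²))
j(A(4), -1)*2340 = ((-2 - 1)/(8 - 1 + (-1)²))*2340 = (-3/(8 - 1 + 1))*2340 = (-3/8)*2340 = ((⅛)*(-3))*2340 = -3/8*2340 = -1755/2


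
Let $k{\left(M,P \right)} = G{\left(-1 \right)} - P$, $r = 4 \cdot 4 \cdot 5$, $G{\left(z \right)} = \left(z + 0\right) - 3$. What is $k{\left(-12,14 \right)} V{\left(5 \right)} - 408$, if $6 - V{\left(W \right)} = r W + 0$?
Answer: $6684$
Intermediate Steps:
$G{\left(z \right)} = -3 + z$ ($G{\left(z \right)} = z - 3 = -3 + z$)
$r = 80$ ($r = 16 \cdot 5 = 80$)
$V{\left(W \right)} = 6 - 80 W$ ($V{\left(W \right)} = 6 - \left(80 W + 0\right) = 6 - 80 W$)
$k{\left(M,P \right)} = -4 - P$ ($k{\left(M,P \right)} = \left(-3 - 1\right) - P = -4 - P$)
$k{\left(-12,14 \right)} V{\left(5 \right)} - 408 = \left(-4 - 14\right) \left(6 - 400\right) - 408 = \left(-18\right) \left(-394\right) - 408 = 7092 - 408 = 6684$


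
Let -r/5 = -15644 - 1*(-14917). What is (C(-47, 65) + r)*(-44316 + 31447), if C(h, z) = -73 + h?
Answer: -45234535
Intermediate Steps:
r = 3635 (r = -5*(-15644 - 1*(-14917)) = -5*(-15644 + 14917) = -5*(-727) = 3635)
(C(-47, 65) + r)*(-44316 + 31447) = ((-73 - 47) + 3635)*(-44316 + 31447) = (-120 + 3635)*(-12869) = 3515*(-12869) = -45234535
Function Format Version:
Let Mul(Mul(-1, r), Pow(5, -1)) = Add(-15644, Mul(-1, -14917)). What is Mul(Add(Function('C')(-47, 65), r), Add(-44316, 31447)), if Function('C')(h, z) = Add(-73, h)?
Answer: -45234535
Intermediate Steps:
r = 3635 (r = Mul(-5, Add(-15644, Mul(-1, -14917))) = Mul(-5, Add(-15644, 14917)) = Mul(-5, -727) = 3635)
Mul(Add(Function('C')(-47, 65), r), Add(-44316, 31447)) = Mul(Add(Add(-73, -47), 3635), Add(-44316, 31447)) = Mul(Add(-120, 3635), -12869) = Mul(3515, -12869) = -45234535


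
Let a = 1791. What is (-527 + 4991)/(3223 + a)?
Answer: 2232/2507 ≈ 0.89031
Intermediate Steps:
(-527 + 4991)/(3223 + a) = (-527 + 4991)/(3223 + 1791) = 4464/5014 = 4464*(1/5014) = 2232/2507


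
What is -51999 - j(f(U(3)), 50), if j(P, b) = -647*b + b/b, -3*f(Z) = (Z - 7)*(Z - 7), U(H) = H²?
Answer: -19650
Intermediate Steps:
f(Z) = -(-7 + Z)²/3 (f(Z) = -(Z - 7)*(Z - 7)/3 = -(-7 + Z)*(-7 + Z)/3 = -(-7 + Z)²/3)
j(P, b) = 1 - 647*b (j(P, b) = -647*b + 1 = 1 - 647*b)
-51999 - j(f(U(3)), 50) = -51999 - (1 - 647*50) = -51999 - (1 - 32350) = -51999 - 1*(-32349) = -51999 + 32349 = -19650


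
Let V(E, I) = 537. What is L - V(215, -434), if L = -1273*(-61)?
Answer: 77116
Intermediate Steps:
L = 77653
L - V(215, -434) = 77653 - 1*537 = 77653 - 537 = 77116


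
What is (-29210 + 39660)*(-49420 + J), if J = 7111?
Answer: -442129050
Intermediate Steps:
(-29210 + 39660)*(-49420 + J) = (-29210 + 39660)*(-49420 + 7111) = 10450*(-42309) = -442129050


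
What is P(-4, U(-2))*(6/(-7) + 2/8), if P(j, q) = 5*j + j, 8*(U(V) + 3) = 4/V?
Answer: 102/7 ≈ 14.571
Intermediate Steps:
U(V) = -3 + 1/(2*V) (U(V) = -3 + (4/V)/8 = -3 + 1/(2*V))
P(j, q) = 6*j
P(-4, U(-2))*(6/(-7) + 2/8) = (6*(-4))*(6/(-7) + 2/8) = -24*(6*(-⅐) + 2*(⅛)) = -24*(-6/7 + ¼) = -24*(-17/28) = 102/7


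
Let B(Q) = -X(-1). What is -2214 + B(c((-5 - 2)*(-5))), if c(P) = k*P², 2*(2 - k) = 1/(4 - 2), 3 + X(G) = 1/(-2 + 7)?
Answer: -11056/5 ≈ -2211.2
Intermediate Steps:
X(G) = -14/5 (X(G) = -3 + 1/(-2 + 7) = -3 + 1/5 = -3 + ⅕ = -14/5)
k = 7/4 (k = 2 - 1/(2*(4 - 2)) = 2 - ½/2 = 2 - ½*½ = 2 - ¼ = 7/4 ≈ 1.7500)
c(P) = 7*P²/4
B(Q) = 14/5 (B(Q) = -1*(-14/5) = 14/5)
-2214 + B(c((-5 - 2)*(-5))) = -2214 + 14/5 = -11056/5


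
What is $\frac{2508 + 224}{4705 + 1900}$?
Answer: $\frac{2732}{6605} \approx 0.41363$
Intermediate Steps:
$\frac{2508 + 224}{4705 + 1900} = \frac{2732}{6605}$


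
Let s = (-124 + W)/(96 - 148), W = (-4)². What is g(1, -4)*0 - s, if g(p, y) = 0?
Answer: -27/13 ≈ -2.0769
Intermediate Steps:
W = 16
s = 27/13 (s = (-124 + 16)/(96 - 148) = -108/(-52) = -108*(-1/52) = 27/13 ≈ 2.0769)
g(1, -4)*0 - s = 0*0 - 1*27/13 = 0 - 27/13 = -27/13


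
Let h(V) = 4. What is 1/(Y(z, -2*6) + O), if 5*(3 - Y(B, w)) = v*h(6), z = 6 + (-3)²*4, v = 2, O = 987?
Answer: 5/4942 ≈ 0.0010117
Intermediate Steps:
z = 42 (z = 6 + 9*4 = 6 + 36 = 42)
Y(B, w) = 7/5 (Y(B, w) = 3 - 2*4/5 = 3 - ⅕*8 = 3 - 8/5 = 7/5)
1/(Y(z, -2*6) + O) = 1/(7/5 + 987) = 1/(4942/5) = 5/4942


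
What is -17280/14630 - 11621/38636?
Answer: -83764531/56524468 ≈ -1.4819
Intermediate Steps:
-17280/14630 - 11621/38636 = -17280*1/14630 - 11621*1/38636 = -1728/1463 - 11621/38636 = -83764531/56524468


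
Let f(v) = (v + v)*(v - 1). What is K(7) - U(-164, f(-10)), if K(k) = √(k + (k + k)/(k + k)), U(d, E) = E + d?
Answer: -56 + 2*√2 ≈ -53.172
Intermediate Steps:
f(v) = 2*v*(-1 + v) (f(v) = (2*v)*(-1 + v) = 2*v*(-1 + v))
K(k) = √(1 + k) (K(k) = √(k + (2*k)/((2*k))) = √(k + (2*k)*(1/(2*k))) = √(k + 1) = √(1 + k))
K(7) - U(-164, f(-10)) = √(1 + 7) - (2*(-10)*(-1 - 10) - 164) = √8 - (2*(-10)*(-11) - 164) = 2*√2 - (220 - 164) = 2*√2 - 1*56 = 2*√2 - 56 = -56 + 2*√2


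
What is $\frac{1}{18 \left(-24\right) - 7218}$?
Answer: $- \frac{1}{7650} \approx -0.00013072$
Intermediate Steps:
$\frac{1}{18 \left(-24\right) - 7218} = \frac{1}{-432 - 7218} = \frac{1}{-7650} = - \frac{1}{7650}$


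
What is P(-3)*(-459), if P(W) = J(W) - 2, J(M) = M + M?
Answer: 3672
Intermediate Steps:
J(M) = 2*M
P(W) = -2 + 2*W (P(W) = 2*W - 2 = -2 + 2*W)
P(-3)*(-459) = (-2 + 2*(-3))*(-459) = (-2 - 6)*(-459) = -8*(-459) = 3672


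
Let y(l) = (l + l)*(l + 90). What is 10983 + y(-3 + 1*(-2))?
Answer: 10133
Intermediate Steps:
y(l) = 2*l*(90 + l) (y(l) = (2*l)*(90 + l) = 2*l*(90 + l))
10983 + y(-3 + 1*(-2)) = 10983 + 2*(-3 + 1*(-2))*(90 + (-3 + 1*(-2))) = 10983 + 2*(-3 - 2)*(90 + (-3 - 2)) = 10983 + 2*(-5)*(90 - 5) = 10983 + 2*(-5)*85 = 10983 - 850 = 10133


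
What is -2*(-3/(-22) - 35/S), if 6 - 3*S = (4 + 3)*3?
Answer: -157/11 ≈ -14.273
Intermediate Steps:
S = -5 (S = 2 - (4 + 3)*3/3 = 2 - 7*3/3 = 2 - ⅓*21 = 2 - 7 = -5)
-2*(-3/(-22) - 35/S) = -2*(-3/(-22) - 35/(-5)) = -2*(-3*(-1/22) - 35*(-⅕)) = -2*(3/22 + 7) = -2*157/22 = -157/11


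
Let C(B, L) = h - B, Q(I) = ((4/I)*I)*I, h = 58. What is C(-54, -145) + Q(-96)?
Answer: -272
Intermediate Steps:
Q(I) = 4*I
C(B, L) = 58 - B
C(-54, -145) + Q(-96) = (58 - 1*(-54)) + 4*(-96) = (58 + 54) - 384 = 112 - 384 = -272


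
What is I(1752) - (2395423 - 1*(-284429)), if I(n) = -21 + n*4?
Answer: -2672865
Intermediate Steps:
I(n) = -21 + 4*n
I(1752) - (2395423 - 1*(-284429)) = (-21 + 4*1752) - (2395423 - 1*(-284429)) = (-21 + 7008) - (2395423 + 284429) = 6987 - 1*2679852 = 6987 - 2679852 = -2672865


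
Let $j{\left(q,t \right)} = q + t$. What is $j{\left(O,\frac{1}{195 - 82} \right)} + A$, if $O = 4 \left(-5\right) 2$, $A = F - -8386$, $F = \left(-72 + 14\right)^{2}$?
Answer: $\frac{1323231}{113} \approx 11710.0$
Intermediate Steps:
$F = 3364$ ($F = \left(-58\right)^{2} = 3364$)
$A = 11750$ ($A = 3364 - -8386 = 3364 + 8386 = 11750$)
$O = -40$ ($O = \left(-20\right) 2 = -40$)
$j{\left(O,\frac{1}{195 - 82} \right)} + A = \left(-40 + \frac{1}{195 - 82}\right) + 11750 = \left(-40 + \frac{1}{113}\right) + 11750 = - \frac{4519}{113} + 11750 = \frac{1323231}{113}$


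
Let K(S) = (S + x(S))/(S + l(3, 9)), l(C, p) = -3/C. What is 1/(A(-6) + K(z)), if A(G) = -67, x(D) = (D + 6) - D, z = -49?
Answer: -50/3307 ≈ -0.015119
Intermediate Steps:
x(D) = 6 (x(D) = (6 + D) - D = 6)
K(S) = (6 + S)/(-1 + S) (K(S) = (S + 6)/(S - 3/3) = (6 + S)/(S - 3*1/3) = (6 + S)/(S - 1) = (6 + S)/(-1 + S))
1/(A(-6) + K(z)) = 1/(-67 + (6 - 49)/(-1 - 49)) = 1/(-67 - 43/(-50)) = 1/(-67 - 1/50*(-43)) = 1/(-67 + 43/50) = 1/(-3307/50) = -50/3307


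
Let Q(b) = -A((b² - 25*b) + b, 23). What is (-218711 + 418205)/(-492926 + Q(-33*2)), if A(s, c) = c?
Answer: -199494/492949 ≈ -0.40470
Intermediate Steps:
Q(b) = -23 (Q(b) = -1*23 = -23)
(-218711 + 418205)/(-492926 + Q(-33*2)) = (-218711 + 418205)/(-492926 - 23) = 199494/(-492949) = 199494*(-1/492949) = -199494/492949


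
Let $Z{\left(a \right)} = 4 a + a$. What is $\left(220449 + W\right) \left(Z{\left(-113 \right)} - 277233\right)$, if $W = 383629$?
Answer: $-167811660244$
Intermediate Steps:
$Z{\left(a \right)} = 5 a$
$\left(220449 + W\right) \left(Z{\left(-113 \right)} - 277233\right) = \left(220449 + 383629\right) \left(5 \left(-113\right) - 277233\right) = 604078 \left(-565 - 277233\right) = 604078 \left(-277798\right) = -167811660244$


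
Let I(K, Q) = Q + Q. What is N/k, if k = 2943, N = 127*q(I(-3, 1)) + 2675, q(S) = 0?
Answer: 2675/2943 ≈ 0.90894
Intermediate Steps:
I(K, Q) = 2*Q
N = 2675 (N = 127*0 + 2675 = 0 + 2675 = 2675)
N/k = 2675/2943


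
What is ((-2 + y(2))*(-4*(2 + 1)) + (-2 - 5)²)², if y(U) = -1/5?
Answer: 142129/25 ≈ 5685.2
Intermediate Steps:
y(U) = -⅕ (y(U) = -1*⅕ = -⅕)
((-2 + y(2))*(-4*(2 + 1)) + (-2 - 5)²)² = ((-2 - ⅕)*(-4*(2 + 1)) + (-2 - 5)²)² = (-(-44)*3/5 + (-7)²)² = (-11/5*(-12) + 49)² = (132/5 + 49)² = (377/5)² = 142129/25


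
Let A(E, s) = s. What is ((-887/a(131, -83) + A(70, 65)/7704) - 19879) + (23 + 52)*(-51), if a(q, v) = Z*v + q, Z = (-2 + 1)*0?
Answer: -23929470629/1009224 ≈ -23711.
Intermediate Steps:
Z = 0 (Z = -1*0 = 0)
a(q, v) = q (a(q, v) = 0*v + q = 0 + q = q)
((-887/a(131, -83) + A(70, 65)/7704) - 19879) + (23 + 52)*(-51) = ((-887/131 + 65/7704) - 19879) + (23 + 52)*(-51) = ((-887*1/131 + 65*(1/7704)) - 19879) + 75*(-51) = ((-887/131 + 65/7704) - 19879) - 3825 = (-6824933/1009224 - 19879) - 3825 = -20069188829/1009224 - 3825 = -23929470629/1009224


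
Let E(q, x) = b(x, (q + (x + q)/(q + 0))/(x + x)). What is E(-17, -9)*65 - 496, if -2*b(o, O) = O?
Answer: -320647/612 ≈ -523.93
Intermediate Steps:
b(o, O) = -O/2
E(q, x) = -(q + (q + x)/q)/(4*x) (E(q, x) = -(q + (x + q)/(q + 0))/(2*(x + x)) = -(q + (q + x)/q)/(2*(2*x)) = -(q + (q + x)/q)*1/(2*x)/2 = -(q + (q + x)/q)/(4*x))
E(-17, -9)*65 - 496 = ((¼)*(-1*(-9) - 1*(-17)*(1 - 17))/(-17*(-9)))*65 - 496 = ((¼)*(-1/17)*(-⅑)*(9 - 1*(-17)*(-16)))*65 - 496 = ((¼)*(-1/17)*(-⅑)*(9 - 272))*65 - 496 = ((¼)*(-1/17)*(-⅑)*(-263))*65 - 496 = -263/612*65 - 496 = -17095/612 - 496 = -320647/612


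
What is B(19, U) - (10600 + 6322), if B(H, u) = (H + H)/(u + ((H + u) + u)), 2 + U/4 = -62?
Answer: -12674616/749 ≈ -16922.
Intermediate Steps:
U = -256 (U = -8 + 4*(-62) = -8 - 248 = -256)
B(H, u) = 2*H/(H + 3*u) (B(H, u) = (2*H)/(u + (H + 2*u)) = (2*H)/(H + 3*u) = 2*H/(H + 3*u))
B(19, U) - (10600 + 6322) = 2*19/(19 + 3*(-256)) - (10600 + 6322) = 2*19/(19 - 768) - 1*16922 = 2*19/(-749) - 16922 = 2*19*(-1/749) - 16922 = -38/749 - 16922 = -12674616/749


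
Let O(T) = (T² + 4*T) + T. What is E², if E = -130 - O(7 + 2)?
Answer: 65536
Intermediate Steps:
O(T) = T² + 5*T
E = -256 (E = -130 - (7 + 2)*(5 + (7 + 2)) = -130 - 9*(5 + 9) = -130 - 9*14 = -130 - 1*126 = -130 - 126 = -256)
E² = (-256)² = 65536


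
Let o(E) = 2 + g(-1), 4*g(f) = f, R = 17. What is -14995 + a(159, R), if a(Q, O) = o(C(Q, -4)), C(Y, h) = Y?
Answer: -59973/4 ≈ -14993.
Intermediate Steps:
g(f) = f/4
o(E) = 7/4 (o(E) = 2 + (¼)*(-1) = 2 - ¼ = 7/4)
a(Q, O) = 7/4
-14995 + a(159, R) = -14995 + 7/4 = -59973/4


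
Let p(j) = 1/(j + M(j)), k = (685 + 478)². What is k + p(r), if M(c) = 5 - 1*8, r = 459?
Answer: 616771465/456 ≈ 1.3526e+6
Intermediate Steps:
k = 1352569 (k = 1163² = 1352569)
M(c) = -3 (M(c) = 5 - 8 = -3)
p(j) = 1/(-3 + j) (p(j) = 1/(j - 3) = 1/(-3 + j))
k + p(r) = 1352569 + 1/(-3 + 459) = 1352569 + 1/456 = 616771465/456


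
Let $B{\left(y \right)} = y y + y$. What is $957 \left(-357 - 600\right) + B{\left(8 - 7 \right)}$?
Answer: $-915847$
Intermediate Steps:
$B{\left(y \right)} = y + y^{2}$ ($B{\left(y \right)} = y^{2} + y = y + y^{2}$)
$957 \left(-357 - 600\right) + B{\left(8 - 7 \right)} = 957 \left(-357 - 600\right) + \left(8 - 7\right) \left(1 + \left(8 - 7\right)\right) = 957 \left(-357 - 600\right) + 1 \left(1 + 1\right) = 957 \left(-957\right) + 1 \cdot 2 = -915849 + 2 = -915847$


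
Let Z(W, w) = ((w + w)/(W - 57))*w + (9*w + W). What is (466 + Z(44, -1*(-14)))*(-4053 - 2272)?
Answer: -49815700/13 ≈ -3.8320e+6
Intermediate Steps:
Z(W, w) = W + 9*w + 2*w**2/(-57 + W) (Z(W, w) = ((2*w)/(-57 + W))*w + (W + 9*w) = (2*w/(-57 + W))*w + (W + 9*w) = 2*w**2/(-57 + W) + (W + 9*w) = W + 9*w + 2*w**2/(-57 + W))
(466 + Z(44, -1*(-14)))*(-4053 - 2272) = (466 + (44**2 - (-513)*(-14) - 57*44 + 2*(-1*(-14))**2 + 9*44*(-1*(-14)))/(-57 + 44))*(-4053 - 2272) = (466 + (1936 - 513*14 - 2508 + 2*14**2 + 9*44*14)/(-13))*(-6325) = (466 - (1936 - 7182 - 2508 + 2*196 + 5544)/13)*(-6325) = (466 - (1936 - 7182 - 2508 + 392 + 5544)/13)*(-6325) = (466 - 1/13*(-1818))*(-6325) = (466 + 1818/13)*(-6325) = (7876/13)*(-6325) = -49815700/13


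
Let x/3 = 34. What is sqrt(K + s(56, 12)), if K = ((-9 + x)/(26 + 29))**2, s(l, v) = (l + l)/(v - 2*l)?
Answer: sqrt(5261)/55 ≈ 1.3188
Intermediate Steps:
x = 102 (x = 3*34 = 102)
s(l, v) = 2*l/(v - 2*l) (s(l, v) = (2*l)/(v - 2*l) = 2*l/(v - 2*l))
K = 8649/3025 (K = ((-9 + 102)/(26 + 29))**2 = (93/55)**2 = 8649/3025 ≈ 2.8592)
sqrt(K + s(56, 12)) = sqrt(8649/3025 + 2*56/(12 - 2*56)) = sqrt(8649/3025 + 2*56/(12 - 112)) = sqrt(8649/3025 + 2*56/(-100)) = sqrt(8649/3025 + 2*56*(-1/100)) = sqrt(8649/3025 - 28/25) = sqrt(5261/3025) = sqrt(5261)/55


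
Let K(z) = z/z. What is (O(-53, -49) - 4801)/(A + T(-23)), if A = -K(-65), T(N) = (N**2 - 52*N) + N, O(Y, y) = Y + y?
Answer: -4903/1701 ≈ -2.8824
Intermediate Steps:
T(N) = N**2 - 51*N
K(z) = 1
A = -1 (A = -1*1 = -1)
(O(-53, -49) - 4801)/(A + T(-23)) = ((-53 - 49) - 4801)/(-1 - 23*(-51 - 23)) = (-102 - 4801)/(-1 - 23*(-74)) = -4903/(-1 + 1702) = -4903/1701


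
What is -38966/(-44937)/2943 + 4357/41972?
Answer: 577846948939/5550779833452 ≈ 0.10410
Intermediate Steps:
-38966/(-44937)/2943 + 4357/41972 = -38966*(-1/44937)*(1/2943) + 4357*(1/41972) = (38966/44937)*(1/2943) + 4357/41972 = 38966/132249591 + 4357/41972 = 577846948939/5550779833452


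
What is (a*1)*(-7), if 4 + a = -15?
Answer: 133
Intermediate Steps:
a = -19 (a = -4 - 15 = -19)
(a*1)*(-7) = -19*1*(-7) = -19*(-7) = 133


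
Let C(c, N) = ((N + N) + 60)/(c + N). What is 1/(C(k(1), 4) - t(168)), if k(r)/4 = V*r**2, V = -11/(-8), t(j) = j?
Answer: -19/3056 ≈ -0.0062173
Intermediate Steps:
V = 11/8 (V = -11*(-1/8) = 11/8 ≈ 1.3750)
k(r) = 11*r**2/2 (k(r) = 4*(11*r**2/8) = 11*r**2/2)
C(c, N) = (60 + 2*N)/(N + c) (C(c, N) = (2*N + 60)/(N + c) = (60 + 2*N)/(N + c))
1/(C(k(1), 4) - t(168)) = 1/(2*(30 + 4)/(4 + (11/2)*1**2) - 1*168) = 1/(2*34/(4 + (11/2)*1) - 168) = 1/(2*34/(4 + 11/2) - 168) = 1/(2*34/(19/2) - 168) = 1/(2*(2/19)*34 - 168) = 1/(136/19 - 168) = 1/(-3056/19) = -19/3056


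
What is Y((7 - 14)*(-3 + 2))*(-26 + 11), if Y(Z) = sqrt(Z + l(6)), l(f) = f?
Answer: -15*sqrt(13) ≈ -54.083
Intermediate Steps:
Y(Z) = sqrt(6 + Z) (Y(Z) = sqrt(Z + 6) = sqrt(6 + Z))
Y((7 - 14)*(-3 + 2))*(-26 + 11) = sqrt(6 + (7 - 14)*(-3 + 2))*(-26 + 11) = sqrt(6 - 7*(-1))*(-15) = sqrt(6 + 7)*(-15) = sqrt(13)*(-15) = -15*sqrt(13)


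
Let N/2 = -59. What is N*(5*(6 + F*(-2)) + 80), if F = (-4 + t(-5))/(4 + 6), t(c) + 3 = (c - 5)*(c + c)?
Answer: -2006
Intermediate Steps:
t(c) = -3 + 2*c*(-5 + c) (t(c) = -3 + (c - 5)*(c + c) = -3 + (-5 + c)*(2*c) = -3 + 2*c*(-5 + c))
F = 93/10 (F = (-4 + (-3 - 10*(-5) + 2*(-5)²))/(4 + 6) = (-4 + (-3 + 50 + 2*25))/10 = (-4 + (-3 + 50 + 50))*(⅒) = (-4 + 97)*(⅒) = 93*(⅒) = 93/10 ≈ 9.3000)
N = -118 (N = 2*(-59) = -118)
N*(5*(6 + F*(-2)) + 80) = -118*(5*(6 + (93/10)*(-2)) + 80) = -118*(5*(6 - 93/5) + 80) = -118*(5*(-63/5) + 80) = -118*(-63 + 80) = -118*17 = -2006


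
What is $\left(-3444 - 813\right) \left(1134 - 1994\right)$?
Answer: $3661020$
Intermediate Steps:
$\left(-3444 - 813\right) \left(1134 - 1994\right) = \left(-4257\right) \left(-860\right) = 3661020$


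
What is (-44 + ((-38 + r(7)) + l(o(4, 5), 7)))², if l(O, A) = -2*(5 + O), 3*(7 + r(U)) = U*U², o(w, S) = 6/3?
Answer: 1156/9 ≈ 128.44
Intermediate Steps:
o(w, S) = 2 (o(w, S) = 6*(⅓) = 2)
r(U) = -7 + U³/3 (r(U) = -7 + (U*U²)/3 = -7 + U³/3)
l(O, A) = -10 - 2*O
(-44 + ((-38 + r(7)) + l(o(4, 5), 7)))² = (-44 + ((-38 + (-7 + (⅓)*7³)) + (-10 - 2*2)))² = (-44 + ((-38 + (-7 + (⅓)*343)) + (-10 - 4)))² = (-44 + ((-38 + (-7 + 343/3)) - 14))² = (-44 + ((-38 + 322/3) - 14))² = (-44 + (208/3 - 14))² = (-44 + 166/3)² = (34/3)² = 1156/9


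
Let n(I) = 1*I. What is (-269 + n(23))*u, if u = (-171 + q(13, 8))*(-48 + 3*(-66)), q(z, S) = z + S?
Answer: -9077400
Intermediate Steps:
q(z, S) = S + z
n(I) = I
u = 36900 (u = (-171 + (8 + 13))*(-48 + 3*(-66)) = (-171 + 21)*(-48 - 198) = -150*(-246) = 36900)
(-269 + n(23))*u = (-269 + 23)*36900 = -246*36900 = -9077400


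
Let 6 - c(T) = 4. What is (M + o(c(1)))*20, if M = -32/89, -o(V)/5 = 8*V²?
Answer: -285440/89 ≈ -3207.2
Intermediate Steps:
c(T) = 2 (c(T) = 6 - 1*4 = 6 - 4 = 2)
o(V) = -40*V²
M = -32/89 (M = -32*1/89 = -32/89 ≈ -0.35955)
(M + o(c(1)))*20 = (-32/89 - 40*2²)*20 = (-32/89 - 40*4)*20 = (-32/89 - 160)*20 = -14272/89*20 = -285440/89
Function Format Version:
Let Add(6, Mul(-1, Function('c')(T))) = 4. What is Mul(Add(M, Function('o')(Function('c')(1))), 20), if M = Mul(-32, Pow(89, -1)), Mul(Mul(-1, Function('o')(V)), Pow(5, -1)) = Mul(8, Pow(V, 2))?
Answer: Rational(-285440, 89) ≈ -3207.2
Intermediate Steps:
Function('c')(T) = 2 (Function('c')(T) = Add(6, Mul(-1, 4)) = Add(6, -4) = 2)
Function('o')(V) = Mul(-40, Pow(V, 2)) (Function('o')(V) = Mul(-5, Mul(8, Pow(V, 2))) = Mul(-40, Pow(V, 2)))
M = Rational(-32, 89) (M = Mul(-32, Rational(1, 89)) = Rational(-32, 89) ≈ -0.35955)
Mul(Add(M, Function('o')(Function('c')(1))), 20) = Mul(Add(Rational(-32, 89), Mul(-40, Pow(2, 2))), 20) = Mul(Add(Rational(-32, 89), Mul(-40, 4)), 20) = Mul(Add(Rational(-32, 89), -160), 20) = Mul(Rational(-14272, 89), 20) = Rational(-285440, 89)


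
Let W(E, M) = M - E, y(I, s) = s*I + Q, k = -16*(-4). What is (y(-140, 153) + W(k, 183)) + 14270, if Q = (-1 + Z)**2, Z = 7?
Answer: -6995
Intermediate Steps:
Q = 36 (Q = (-1 + 7)**2 = 6**2 = 36)
k = 64
y(I, s) = 36 + I*s (y(I, s) = s*I + 36 = I*s + 36 = 36 + I*s)
(y(-140, 153) + W(k, 183)) + 14270 = ((36 - 140*153) + (183 - 1*64)) + 14270 = ((36 - 21420) + (183 - 64)) + 14270 = (-21384 + 119) + 14270 = -21265 + 14270 = -6995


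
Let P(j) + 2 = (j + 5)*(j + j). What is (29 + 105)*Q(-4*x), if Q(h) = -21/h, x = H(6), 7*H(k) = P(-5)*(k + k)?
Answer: -3283/16 ≈ -205.19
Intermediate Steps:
P(j) = -2 + 2*j*(5 + j) (P(j) = -2 + (j + 5)*(j + j) = -2 + (5 + j)*(2*j) = -2 + 2*j*(5 + j))
H(k) = -4*k/7 (H(k) = ((-2 + 2*(-5)² + 10*(-5))*(k + k))/7 = ((-2 + 2*25 - 50)*(2*k))/7 = ((-2 + 50 - 50)*(2*k))/7 = (-4*k)/7 = -4*k/7)
x = -24/7 (x = -4/7*6 = -24/7 ≈ -3.4286)
(29 + 105)*Q(-4*x) = (29 + 105)*(-21/((-4*(-24/7)))) = 134*(-21/96/7) = 134*(-21*7/96) = 134*(-49/32) = -3283/16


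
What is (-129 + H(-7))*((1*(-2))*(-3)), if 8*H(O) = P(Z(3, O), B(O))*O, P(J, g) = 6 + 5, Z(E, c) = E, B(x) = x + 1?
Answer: -3327/4 ≈ -831.75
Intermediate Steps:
B(x) = 1 + x
P(J, g) = 11
H(O) = 11*O/8 (H(O) = (11*O)/8 = 11*O/8)
(-129 + H(-7))*((1*(-2))*(-3)) = (-129 + (11/8)*(-7))*((1*(-2))*(-3)) = (-129 - 77/8)*(-2*(-3)) = -1109/8*6 = -3327/4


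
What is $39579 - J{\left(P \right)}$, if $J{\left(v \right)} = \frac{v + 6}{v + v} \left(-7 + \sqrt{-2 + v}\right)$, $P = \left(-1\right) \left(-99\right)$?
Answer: $\frac{2612459}{66} - \frac{35 \sqrt{97}}{66} \approx 39578.0$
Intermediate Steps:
$P = 99$
$J{\left(v \right)} = \frac{\left(-7 + \sqrt{-2 + v}\right) \left(6 + v\right)}{2 v}$ ($J{\left(v \right)} = \frac{6 + v}{2 v} \left(-7 + \sqrt{-2 + v}\right) = \frac{\left(-7 + \sqrt{-2 + v}\right) \left(6 + v\right)}{2 v}$)
$39579 - J{\left(P \right)} = 39579 - \frac{-42 + 6 \sqrt{-2 + 99} + 99 \left(-7 + \sqrt{-2 + 99}\right)}{2 \cdot 99} = 39579 - \frac{1}{2} \cdot \frac{1}{99} \left(-42 + 6 \sqrt{97} + 99 \left(-7 + \sqrt{97}\right)\right) = 39579 - \frac{1}{2} \cdot \frac{1}{99} \left(-42 + 6 \sqrt{97} - \left(693 - 99 \sqrt{97}\right)\right) = 39579 - \frac{1}{2} \cdot \frac{1}{99} \left(-735 + 105 \sqrt{97}\right) = 39579 - \left(- \frac{245}{66} + \frac{35 \sqrt{97}}{66}\right) = 39579 + \left(\frac{245}{66} - \frac{35 \sqrt{97}}{66}\right) = \frac{2612459}{66} - \frac{35 \sqrt{97}}{66}$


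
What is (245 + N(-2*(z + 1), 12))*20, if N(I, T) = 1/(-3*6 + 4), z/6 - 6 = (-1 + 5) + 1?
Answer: 34290/7 ≈ 4898.6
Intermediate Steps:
z = 66 (z = 36 + 6*((-1 + 5) + 1) = 36 + 6*(4 + 1) = 36 + 6*5 = 36 + 30 = 66)
N(I, T) = -1/14 (N(I, T) = 1/(-18 + 4) = 1/(-14) = -1/14)
(245 + N(-2*(z + 1), 12))*20 = (245 - 1/14)*20 = (3429/14)*20 = 34290/7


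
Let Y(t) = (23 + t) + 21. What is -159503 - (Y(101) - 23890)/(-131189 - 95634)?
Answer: -36178972714/226823 ≈ -1.5950e+5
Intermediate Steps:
Y(t) = 44 + t
-159503 - (Y(101) - 23890)/(-131189 - 95634) = -159503 - ((44 + 101) - 23890)/(-131189 - 95634) = -159503 - (145 - 23890)/(-226823) = -159503 - (-23745)*(-1)/226823 = -159503 - 1*23745/226823 = -159503 - 23745/226823 = -36178972714/226823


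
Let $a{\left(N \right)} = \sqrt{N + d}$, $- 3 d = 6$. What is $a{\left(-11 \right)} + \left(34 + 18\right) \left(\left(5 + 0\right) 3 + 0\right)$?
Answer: $780 + i \sqrt{13} \approx 780.0 + 3.6056 i$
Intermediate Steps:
$d = -2$ ($d = \left(- \frac{1}{3}\right) 6 = -2$)
$a{\left(N \right)} = \sqrt{-2 + N}$ ($a{\left(N \right)} = \sqrt{N - 2} = \sqrt{-2 + N}$)
$a{\left(-11 \right)} + \left(34 + 18\right) \left(\left(5 + 0\right) 3 + 0\right) = \sqrt{-2 - 11} + \left(34 + 18\right) \left(\left(5 + 0\right) 3 + 0\right) = \sqrt{-13} + 52 \left(5 \cdot 3 + 0\right) = i \sqrt{13} + 52 \left(15 + 0\right) = i \sqrt{13} + 52 \cdot 15 = i \sqrt{13} + 780 = 780 + i \sqrt{13}$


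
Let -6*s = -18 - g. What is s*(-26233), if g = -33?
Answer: 131165/2 ≈ 65583.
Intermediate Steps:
s = -5/2 (s = -(-18 - 1*(-33))/6 = -(-18 + 33)/6 = -1/6*15 = -5/2 ≈ -2.5000)
s*(-26233) = -5/2*(-26233) = 131165/2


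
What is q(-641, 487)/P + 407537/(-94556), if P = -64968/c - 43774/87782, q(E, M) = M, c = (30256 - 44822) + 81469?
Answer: -6522775775096689/19432682864364 ≈ -335.66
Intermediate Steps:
c = 66903 (c = -14566 + 81469 = 66903)
P = -1438605483/978813191 (P = -64968/66903 - 43774/87782 = -64968*1/66903 - 43774*1/87782 = -21656/22301 - 21887/43891 = -1438605483/978813191 ≈ -1.4697)
q(-641, 487)/P + 407537/(-94556) = 487/(-1438605483/978813191) + 407537/(-94556) = 487*(-978813191/1438605483) + 407537*(-1/94556) = -476682024017/1438605483 - 407537/94556 = -6522775775096689/19432682864364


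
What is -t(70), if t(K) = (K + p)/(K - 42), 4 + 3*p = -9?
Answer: -197/84 ≈ -2.3452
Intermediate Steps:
p = -13/3 (p = -4/3 + (⅓)*(-9) = -4/3 - 3 = -13/3 ≈ -4.3333)
t(K) = (-13/3 + K)/(-42 + K) (t(K) = (K - 13/3)/(K - 42) = (-13/3 + K)/(-42 + K))
-t(70) = -(-13/3 + 70)/(-42 + 70) = -197/(28*3) = -1*197/84 = -197/84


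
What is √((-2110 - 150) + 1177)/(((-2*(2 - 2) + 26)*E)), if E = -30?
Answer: -19*I*√3/780 ≈ -0.042191*I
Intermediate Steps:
√((-2110 - 150) + 1177)/(((-2*(2 - 2) + 26)*E)) = √((-2110 - 150) + 1177)/(((-2*(2 - 2) + 26)*(-30))) = √(-2260 + 1177)/(((-2*0 + 26)*(-30))) = √(-1083)/(((0 + 26)*(-30))) = (19*I*√3)/((26*(-30))) = (19*I*√3)/(-780) = (19*I*√3)*(-1/780) = -19*I*√3/780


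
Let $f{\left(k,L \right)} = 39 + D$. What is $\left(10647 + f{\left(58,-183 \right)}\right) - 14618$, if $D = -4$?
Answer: $-3936$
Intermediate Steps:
$f{\left(k,L \right)} = 35$ ($f{\left(k,L \right)} = 39 - 4 = 35$)
$\left(10647 + f{\left(58,-183 \right)}\right) - 14618 = \left(10647 + 35\right) - 14618 = 10682 - 14618 = -3936$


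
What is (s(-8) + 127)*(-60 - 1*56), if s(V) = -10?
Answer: -13572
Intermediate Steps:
(s(-8) + 127)*(-60 - 1*56) = (-10 + 127)*(-60 - 1*56) = 117*(-60 - 56) = 117*(-116) = -13572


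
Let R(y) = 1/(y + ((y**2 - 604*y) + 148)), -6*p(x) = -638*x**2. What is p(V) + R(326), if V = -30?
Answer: 8627737799/90154 ≈ 95700.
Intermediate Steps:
p(x) = 319*x**2/3 (p(x) = -(-319)*x**2/3 = 319*x**2/3)
R(y) = 1/(148 + y**2 - 603*y) (R(y) = 1/(y + (148 + y**2 - 604*y)) = 1/(148 + y**2 - 603*y))
p(V) + R(326) = (319/3)*(-30)**2 + 1/(148 + 326**2 - 603*326) = (319/3)*900 + 1/(148 + 106276 - 196578) = 95700 + 1/(-90154) = 95700 - 1/90154 = 8627737799/90154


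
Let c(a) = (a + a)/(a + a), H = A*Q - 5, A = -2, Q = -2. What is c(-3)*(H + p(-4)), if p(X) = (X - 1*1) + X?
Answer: -10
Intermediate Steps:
H = -1 (H = -2*(-2) - 5 = 4 - 5 = -1)
p(X) = -1 + 2*X (p(X) = (X - 1) + X = (-1 + X) + X = -1 + 2*X)
c(a) = 1 (c(a) = (2*a)/((2*a)) = (2*a)*(1/(2*a)) = 1)
c(-3)*(H + p(-4)) = 1*(-1 + (-1 + 2*(-4))) = 1*(-1 + (-1 - 8)) = 1*(-1 - 9) = 1*(-10) = -10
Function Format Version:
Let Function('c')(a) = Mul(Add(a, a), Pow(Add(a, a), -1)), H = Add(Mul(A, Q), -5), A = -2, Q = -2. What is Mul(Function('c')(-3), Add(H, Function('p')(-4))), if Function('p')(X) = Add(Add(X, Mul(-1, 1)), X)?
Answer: -10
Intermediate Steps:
H = -1 (H = Add(Mul(-2, -2), -5) = Add(4, -5) = -1)
Function('p')(X) = Add(-1, Mul(2, X)) (Function('p')(X) = Add(Add(X, -1), X) = Add(Add(-1, X), X) = Add(-1, Mul(2, X)))
Function('c')(a) = 1 (Function('c')(a) = Mul(Mul(2, a), Pow(Mul(2, a), -1)) = Mul(Mul(2, a), Mul(Rational(1, 2), Pow(a, -1))) = 1)
Mul(Function('c')(-3), Add(H, Function('p')(-4))) = Mul(1, Add(-1, Add(-1, Mul(2, -4)))) = Mul(1, Add(-1, Add(-1, -8))) = Mul(1, Add(-1, -9)) = Mul(1, -10) = -10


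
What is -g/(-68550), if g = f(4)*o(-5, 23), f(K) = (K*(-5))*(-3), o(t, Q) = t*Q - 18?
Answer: -266/2285 ≈ -0.11641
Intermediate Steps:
o(t, Q) = -18 + Q*t (o(t, Q) = Q*t - 18 = -18 + Q*t)
f(K) = 15*K (f(K) = -5*K*(-3) = 15*K)
g = -7980 (g = (15*4)*(-18 + 23*(-5)) = 60*(-18 - 115) = 60*(-133) = -7980)
-g/(-68550) = -1*(-7980)/(-68550) = 7980*(-1/68550) = -266/2285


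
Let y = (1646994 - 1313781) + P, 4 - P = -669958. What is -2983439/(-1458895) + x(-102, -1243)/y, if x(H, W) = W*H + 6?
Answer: 635577526733/292705398325 ≈ 2.1714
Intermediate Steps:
P = 669962 (P = 4 - 1*(-669958) = 4 + 669958 = 669962)
x(H, W) = 6 + H*W (x(H, W) = H*W + 6 = 6 + H*W)
y = 1003175 (y = (1646994 - 1313781) + 669962 = 333213 + 669962 = 1003175)
-2983439/(-1458895) + x(-102, -1243)/y = -2983439/(-1458895) + (6 - 102*(-1243))/1003175 = -2983439*(-1/1458895) + (6 + 126786)*(1/1003175) = 2983439/1458895 + 126792*(1/1003175) = 2983439/1458895 + 126792/1003175 = 635577526733/292705398325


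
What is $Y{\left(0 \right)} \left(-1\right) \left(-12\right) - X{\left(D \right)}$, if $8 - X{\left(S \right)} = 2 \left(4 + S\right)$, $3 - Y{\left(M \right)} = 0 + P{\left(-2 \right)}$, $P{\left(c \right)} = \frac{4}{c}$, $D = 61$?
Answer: $182$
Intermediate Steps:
$Y{\left(M \right)} = 5$ ($Y{\left(M \right)} = 3 - \left(0 + \frac{4}{-2}\right) = 3 - \left(0 + 4 \left(- \frac{1}{2}\right)\right) = 3 - \left(0 - 2\right) = 3 - -2 = 3 + 2 = 5$)
$X{\left(S \right)} = - 2 S$ ($X{\left(S \right)} = 8 - 2 \left(4 + S\right) = 8 - \left(8 + 2 S\right) = - 2 S$)
$Y{\left(0 \right)} \left(-1\right) \left(-12\right) - X{\left(D \right)} = 5 \left(-1\right) \left(-12\right) - \left(-2\right) 61 = \left(-5\right) \left(-12\right) - -122 = 60 + 122 = 182$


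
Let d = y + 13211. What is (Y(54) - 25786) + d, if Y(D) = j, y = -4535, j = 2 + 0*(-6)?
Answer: -17108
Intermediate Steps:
j = 2 (j = 2 + 0 = 2)
Y(D) = 2
d = 8676 (d = -4535 + 13211 = 8676)
(Y(54) - 25786) + d = (2 - 25786) + 8676 = -25784 + 8676 = -17108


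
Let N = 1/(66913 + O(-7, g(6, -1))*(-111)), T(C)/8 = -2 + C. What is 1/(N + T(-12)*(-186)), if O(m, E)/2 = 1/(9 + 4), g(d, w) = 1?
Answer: 869647/18116486317 ≈ 4.8003e-5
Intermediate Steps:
O(m, E) = 2/13 (O(m, E) = 2/(9 + 4) = 2/13)
T(C) = -16 + 8*C (T(C) = 8*(-2 + C) = -16 + 8*C)
N = 13/869647 (N = 1/(66913 + (2/13)*(-111)) = 1/(66913 - 222/13) = 1/(869647/13) = 13/869647 ≈ 1.4949e-5)
1/(N + T(-12)*(-186)) = 1/(13/869647 + (-16 + 8*(-12))*(-186)) = 1/(13/869647 + (-16 - 96)*(-186)) = 1/(13/869647 - 112*(-186)) = 1/(13/869647 + 20832) = 1/(18116486317/869647) = 869647/18116486317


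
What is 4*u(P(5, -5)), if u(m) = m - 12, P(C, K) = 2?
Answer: -40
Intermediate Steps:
u(m) = -12 + m
4*u(P(5, -5)) = 4*(-12 + 2) = 4*(-10) = -40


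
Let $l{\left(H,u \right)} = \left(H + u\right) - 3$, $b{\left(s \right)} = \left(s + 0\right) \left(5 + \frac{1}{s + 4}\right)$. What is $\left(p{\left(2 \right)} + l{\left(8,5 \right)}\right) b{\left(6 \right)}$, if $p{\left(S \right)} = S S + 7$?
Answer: $\frac{3213}{5} \approx 642.6$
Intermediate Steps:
$p{\left(S \right)} = 7 + S^{2}$ ($p{\left(S \right)} = S^{2} + 7 = 7 + S^{2}$)
$b{\left(s \right)} = s \left(5 + \frac{1}{4 + s}\right)$
$l{\left(H,u \right)} = -3 + H + u$
$\left(p{\left(2 \right)} + l{\left(8,5 \right)}\right) b{\left(6 \right)} = \left(\left(7 + 2^{2}\right) + \left(-3 + 8 + 5\right)\right) \frac{6 \left(21 + 5 \cdot 6\right)}{4 + 6} = \left(\left(7 + 4\right) + 10\right) \frac{6 \left(21 + 30\right)}{10} = \left(11 + 10\right) 6 \cdot \frac{1}{10} \cdot 51 = 21 \cdot \frac{153}{5} = \frac{3213}{5}$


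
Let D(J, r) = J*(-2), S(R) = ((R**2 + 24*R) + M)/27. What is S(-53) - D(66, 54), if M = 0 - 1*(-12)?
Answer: 5113/27 ≈ 189.37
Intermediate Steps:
M = 12 (M = 0 + 12 = 12)
S(R) = 4/9 + R**2/27 + 8*R/9 (S(R) = ((R**2 + 24*R) + 12)/27 = (12 + R**2 + 24*R)*(1/27) = 4/9 + R**2/27 + 8*R/9)
D(J, r) = -2*J
S(-53) - D(66, 54) = (4/9 + (1/27)*(-53)**2 + (8/9)*(-53)) - (-2)*66 = (4/9 + (1/27)*2809 - 424/9) - 1*(-132) = (4/9 + 2809/27 - 424/9) + 132 = 1549/27 + 132 = 5113/27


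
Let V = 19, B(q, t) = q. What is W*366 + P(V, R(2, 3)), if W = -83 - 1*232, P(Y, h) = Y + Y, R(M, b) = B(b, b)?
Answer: -115252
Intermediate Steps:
R(M, b) = b
P(Y, h) = 2*Y
W = -315 (W = -83 - 232 = -315)
W*366 + P(V, R(2, 3)) = -315*366 + 2*19 = -115290 + 38 = -115252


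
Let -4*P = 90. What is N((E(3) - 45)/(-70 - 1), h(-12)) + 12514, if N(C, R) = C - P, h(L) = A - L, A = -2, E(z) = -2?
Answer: 1780277/142 ≈ 12537.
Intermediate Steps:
P = -45/2 (P = -1/4*90 = -45/2 ≈ -22.500)
h(L) = -2 - L
N(C, R) = 45/2 + C (N(C, R) = C - 1*(-45/2) = C + 45/2 = 45/2 + C)
N((E(3) - 45)/(-70 - 1), h(-12)) + 12514 = (45/2 + (-2 - 45)/(-70 - 1)) + 12514 = (45/2 - 47/(-71)) + 12514 = (45/2 - 47*(-1/71)) + 12514 = (45/2 + 47/71) + 12514 = 3289/142 + 12514 = 1780277/142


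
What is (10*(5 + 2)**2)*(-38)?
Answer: -18620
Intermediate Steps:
(10*(5 + 2)**2)*(-38) = (10*7**2)*(-38) = (10*49)*(-38) = 490*(-38) = -18620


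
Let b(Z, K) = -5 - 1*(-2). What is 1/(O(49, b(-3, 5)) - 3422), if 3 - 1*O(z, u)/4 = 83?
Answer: -1/3742 ≈ -0.00026724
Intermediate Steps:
b(Z, K) = -3 (b(Z, K) = -5 + 2 = -3)
O(z, u) = -320 (O(z, u) = 12 - 4*83 = 12 - 332 = -320)
1/(O(49, b(-3, 5)) - 3422) = 1/(-320 - 3422) = 1/(-3742) = -1/3742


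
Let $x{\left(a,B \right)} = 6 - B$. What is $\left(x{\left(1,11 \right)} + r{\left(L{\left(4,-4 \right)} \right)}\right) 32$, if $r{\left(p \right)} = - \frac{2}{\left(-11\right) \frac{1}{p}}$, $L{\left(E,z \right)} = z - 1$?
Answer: $- \frac{2080}{11} \approx -189.09$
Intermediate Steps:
$L{\left(E,z \right)} = -1 + z$
$r{\left(p \right)} = \frac{2 p}{11}$ ($r{\left(p \right)} = - 2 \left(- \frac{p}{11}\right) = \frac{2 p}{11}$)
$\left(x{\left(1,11 \right)} + r{\left(L{\left(4,-4 \right)} \right)}\right) 32 = \left(\left(6 - 11\right) + \frac{2 \left(-1 - 4\right)}{11}\right) 32 = \left(\left(6 - 11\right) + \frac{2}{11} \left(-5\right)\right) 32 = \left(-5 - \frac{10}{11}\right) 32 = \left(- \frac{65}{11}\right) 32 = - \frac{2080}{11}$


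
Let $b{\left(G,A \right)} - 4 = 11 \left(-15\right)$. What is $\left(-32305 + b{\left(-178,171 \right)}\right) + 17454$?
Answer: $-15012$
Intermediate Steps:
$b{\left(G,A \right)} = -161$ ($b{\left(G,A \right)} = 4 + 11 \left(-15\right) = 4 - 165 = -161$)
$\left(-32305 + b{\left(-178,171 \right)}\right) + 17454 = \left(-32305 - 161\right) + 17454 = -32466 + 17454 = -15012$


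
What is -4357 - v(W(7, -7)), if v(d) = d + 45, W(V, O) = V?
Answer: -4409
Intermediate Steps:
v(d) = 45 + d
-4357 - v(W(7, -7)) = -4357 - (45 + 7) = -4357 - 1*52 = -4357 - 52 = -4409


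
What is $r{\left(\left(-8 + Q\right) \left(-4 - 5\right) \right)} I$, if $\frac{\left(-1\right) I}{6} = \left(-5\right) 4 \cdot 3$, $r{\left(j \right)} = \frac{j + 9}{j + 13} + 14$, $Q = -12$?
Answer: $\frac{1040760}{193} \approx 5392.5$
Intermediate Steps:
$r{\left(j \right)} = 14 + \frac{9 + j}{13 + j}$ ($r{\left(j \right)} = \frac{9 + j}{13 + j} + 14 = 14 + \frac{9 + j}{13 + j}$)
$I = 360$ ($I = - 6 \left(-5\right) 4 \cdot 3 = - 6 \left(\left(-20\right) 3\right) = \left(-6\right) \left(-60\right) = 360$)
$r{\left(\left(-8 + Q\right) \left(-4 - 5\right) \right)} I = \frac{191 + 15 \left(-8 - 12\right) \left(-4 - 5\right)}{13 + \left(-8 - 12\right) \left(-4 - 5\right)} 360 = \frac{191 + 15 \left(\left(-20\right) \left(-9\right)\right)}{13 - -180} \cdot 360 = \frac{191 + 15 \cdot 180}{13 + 180} \cdot 360 = \frac{191 + 2700}{193} \cdot 360 = \frac{1}{193} \cdot 2891 \cdot 360 = \frac{2891}{193} \cdot 360 = \frac{1040760}{193}$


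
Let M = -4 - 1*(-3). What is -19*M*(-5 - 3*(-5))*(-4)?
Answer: -760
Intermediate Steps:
M = -1 (M = -4 + 3 = -1)
-19*M*(-5 - 3*(-5))*(-4) = -19*(-(-5 - 3*(-5)))*(-4) = -19*(-(-5 + 15))*(-4) = -19*(-1*10)*(-4) = -(-190)*(-4) = -19*40 = -760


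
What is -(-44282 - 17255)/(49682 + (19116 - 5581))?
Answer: 8791/9031 ≈ 0.97342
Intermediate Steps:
-(-44282 - 17255)/(49682 + (19116 - 5581)) = -(-61537)/(49682 + 13535) = -(-61537)/63217 = -1*(-8791/9031) = 8791/9031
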